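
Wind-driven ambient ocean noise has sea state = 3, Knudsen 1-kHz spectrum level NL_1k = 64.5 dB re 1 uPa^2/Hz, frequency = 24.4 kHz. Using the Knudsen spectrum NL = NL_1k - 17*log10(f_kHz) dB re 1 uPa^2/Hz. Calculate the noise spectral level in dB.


40.91 dB


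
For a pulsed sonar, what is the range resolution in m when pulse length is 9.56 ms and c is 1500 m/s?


dR = c*tau/2 = 1500 * 9.56e-3 / 2 = 7.17

7.17 m


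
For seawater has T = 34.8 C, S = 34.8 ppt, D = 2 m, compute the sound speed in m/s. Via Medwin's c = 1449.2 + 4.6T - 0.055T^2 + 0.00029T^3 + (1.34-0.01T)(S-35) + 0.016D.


c = 1449.2 + 4.6*34.8 - 0.055*34.8^2 + 0.00029*34.8^3 + (1.34 - 0.01*34.8)*(34.8 - 35) + 0.016*2 = 1554.73

1554.73 m/s


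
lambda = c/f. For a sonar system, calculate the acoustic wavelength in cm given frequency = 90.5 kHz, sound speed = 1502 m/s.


lambda = c/f = 1502 / 90500 = 0.0166 m = 1.66 cm

1.66 cm


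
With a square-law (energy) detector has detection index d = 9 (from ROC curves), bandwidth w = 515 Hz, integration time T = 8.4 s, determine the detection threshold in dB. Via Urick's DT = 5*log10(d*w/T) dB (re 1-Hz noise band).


13.71 dB


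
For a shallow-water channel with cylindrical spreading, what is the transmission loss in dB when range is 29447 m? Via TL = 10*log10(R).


TL = 10*log10(29447) = 44.69

44.69 dB


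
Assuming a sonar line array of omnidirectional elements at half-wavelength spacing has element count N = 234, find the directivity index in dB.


DI = 10*log10(234) = 23.69

23.69 dB


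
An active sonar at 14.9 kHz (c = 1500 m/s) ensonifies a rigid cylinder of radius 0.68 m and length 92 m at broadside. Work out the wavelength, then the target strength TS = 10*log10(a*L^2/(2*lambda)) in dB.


Step 1: lambda = c/f = 1500/14900 = 0.10067 m
Step 2: TS = 10*log10(a*L^2/(2*lambda)) = 10*log10(0.68*92^2/(2*0.10067)) = 44.56

44.56 dB


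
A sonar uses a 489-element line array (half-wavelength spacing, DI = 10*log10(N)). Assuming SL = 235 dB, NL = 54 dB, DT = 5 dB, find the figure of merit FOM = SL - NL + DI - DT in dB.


Step 1: DI = 10*log10(489) = 26.89 dB
Step 2: FOM = SL - NL + DI - DT = 235 - 54 + 26.89 - 5 = 202.89

202.89 dB


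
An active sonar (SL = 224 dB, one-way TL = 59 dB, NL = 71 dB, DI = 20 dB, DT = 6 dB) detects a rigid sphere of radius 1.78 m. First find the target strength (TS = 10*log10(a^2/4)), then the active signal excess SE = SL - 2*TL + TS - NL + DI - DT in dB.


Step 1: TS = 10*log10(1.78^2/4) = -1.01 dB
Step 2: SE = SL - 2*TL + TS - NL + DI - DT = 224 - 2*59 + (-1.01) - 71 + 20 - 6 = 47.99

47.99 dB


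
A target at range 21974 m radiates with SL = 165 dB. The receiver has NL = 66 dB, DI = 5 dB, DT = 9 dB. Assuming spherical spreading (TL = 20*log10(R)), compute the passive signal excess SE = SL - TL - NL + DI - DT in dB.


Step 1: TL = 20*log10(21974) = 86.84 dB
Step 2: SE = 165 - 86.84 - 66 + 5 - 9 = 8.16

8.16 dB


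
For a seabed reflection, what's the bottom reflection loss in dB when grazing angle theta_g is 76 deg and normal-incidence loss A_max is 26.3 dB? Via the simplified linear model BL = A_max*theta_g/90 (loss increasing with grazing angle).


22.21 dB


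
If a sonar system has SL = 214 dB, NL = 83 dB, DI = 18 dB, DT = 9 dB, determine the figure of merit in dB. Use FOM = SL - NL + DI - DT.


FOM = SL - NL + DI - DT = 214 - 83 + 18 - 9 = 140

140 dB


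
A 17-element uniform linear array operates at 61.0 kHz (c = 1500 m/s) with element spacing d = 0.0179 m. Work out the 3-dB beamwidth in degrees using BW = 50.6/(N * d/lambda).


4.09 deg


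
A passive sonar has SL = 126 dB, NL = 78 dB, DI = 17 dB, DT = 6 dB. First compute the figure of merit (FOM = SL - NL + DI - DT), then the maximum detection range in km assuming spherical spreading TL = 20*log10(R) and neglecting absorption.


Step 1: FOM = SL - NL + DI - DT = 126 - 78 + 17 - 6 = 59 dB
Step 2: at max range FOM = TL = 20*log10(R), so R = 10^(59/20) = 891.25 m = 0.89 km

0.89 km


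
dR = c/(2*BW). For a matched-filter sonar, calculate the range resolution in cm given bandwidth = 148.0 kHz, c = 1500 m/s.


0.51 cm


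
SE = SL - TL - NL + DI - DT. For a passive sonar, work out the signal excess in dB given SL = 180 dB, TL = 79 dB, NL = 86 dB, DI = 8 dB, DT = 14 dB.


SE = SL - TL - NL + DI - DT = 180 - 79 - 86 + 8 - 14 = 9

9 dB


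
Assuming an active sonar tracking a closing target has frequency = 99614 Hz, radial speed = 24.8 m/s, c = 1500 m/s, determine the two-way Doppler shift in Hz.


fd = 2*f*v/c = 2 * 99614 * 24.8 / 1500 = 3293.9

3293.9 Hz


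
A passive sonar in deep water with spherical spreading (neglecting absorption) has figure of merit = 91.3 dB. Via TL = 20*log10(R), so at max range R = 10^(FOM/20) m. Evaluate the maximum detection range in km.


At max range FOM = TL, so 20*log10(R) = 91.3
R = 10^(91.3/20) = 36728.23 m = 36.73 km

36.73 km


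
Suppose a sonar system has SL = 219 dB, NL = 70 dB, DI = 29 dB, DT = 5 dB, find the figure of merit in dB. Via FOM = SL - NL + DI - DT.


FOM = SL - NL + DI - DT = 219 - 70 + 29 - 5 = 173

173 dB


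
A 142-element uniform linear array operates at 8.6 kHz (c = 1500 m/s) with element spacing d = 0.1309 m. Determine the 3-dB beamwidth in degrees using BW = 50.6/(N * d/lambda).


Step 1: lambda = 1500/8600 = 0.17442 m
Step 2: d/lambda = 0.1309/0.17442 = 0.7505
Step 3: BW = 50.6/(N * d/lambda) = 50.6/(142 * 0.7505) = 0.47

0.47 deg


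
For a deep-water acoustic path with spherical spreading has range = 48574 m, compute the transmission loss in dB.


93.73 dB


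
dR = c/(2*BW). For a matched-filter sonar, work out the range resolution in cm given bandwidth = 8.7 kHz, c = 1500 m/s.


dR = c/(2*BW) = 1500 / (2 * 8.7e3) = 0.0862 m = 8.62 cm

8.62 cm


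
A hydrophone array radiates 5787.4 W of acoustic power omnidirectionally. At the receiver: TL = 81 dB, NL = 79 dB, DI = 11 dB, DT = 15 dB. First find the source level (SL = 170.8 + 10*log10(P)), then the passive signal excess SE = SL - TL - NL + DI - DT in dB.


Step 1: SL = 170.8 + 10*log10(5787.4) = 208.42 dB
Step 2: SE = SL - TL - NL + DI - DT = 208.42 - 81 - 79 + 11 - 15 = 44.42

44.42 dB


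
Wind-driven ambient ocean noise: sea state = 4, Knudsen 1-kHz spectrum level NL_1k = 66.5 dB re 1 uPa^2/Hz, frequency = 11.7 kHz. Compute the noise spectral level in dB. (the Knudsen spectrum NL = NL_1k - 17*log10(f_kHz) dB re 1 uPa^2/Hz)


NL = NL_1k - 17*log10(f_kHz) = 66.5 - 17*log10(11.7) = 66.5 - (18.16) = 48.34

48.34 dB


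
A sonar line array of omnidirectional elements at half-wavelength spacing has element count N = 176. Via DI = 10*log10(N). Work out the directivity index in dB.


22.46 dB


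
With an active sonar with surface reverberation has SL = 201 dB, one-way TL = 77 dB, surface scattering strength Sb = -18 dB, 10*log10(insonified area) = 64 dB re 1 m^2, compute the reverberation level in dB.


RL = SL - 2*TL + Sb + 10*log10(A) = 201 - 2*77 + (-18) + 64 = 93

93 dB


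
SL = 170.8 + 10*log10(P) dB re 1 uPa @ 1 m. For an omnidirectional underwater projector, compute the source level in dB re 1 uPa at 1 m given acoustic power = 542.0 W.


SL = 170.8 + 10*log10(542.0) = 170.8 + 27.34 = 198.14

198.14 dB


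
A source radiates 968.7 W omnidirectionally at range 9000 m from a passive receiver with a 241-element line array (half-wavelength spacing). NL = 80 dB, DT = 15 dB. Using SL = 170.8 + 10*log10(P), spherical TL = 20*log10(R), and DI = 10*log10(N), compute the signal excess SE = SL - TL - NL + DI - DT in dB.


50.4 dB


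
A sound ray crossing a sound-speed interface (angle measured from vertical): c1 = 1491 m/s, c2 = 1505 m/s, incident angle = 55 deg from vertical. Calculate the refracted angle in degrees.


55.78 deg


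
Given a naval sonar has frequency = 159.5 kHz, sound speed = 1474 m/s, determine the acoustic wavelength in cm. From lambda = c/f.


0.92 cm


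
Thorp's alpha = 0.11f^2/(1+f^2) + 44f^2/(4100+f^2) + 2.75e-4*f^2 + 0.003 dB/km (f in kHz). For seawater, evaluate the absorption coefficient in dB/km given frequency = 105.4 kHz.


f^2 = 11109.16
alpha = 0.11*11109.16/(1+11109.16) + 44*11109.16/(4100+11109.16) + 2.75e-4*11109.16 + 0.003 = 35.307

35.307 dB/km


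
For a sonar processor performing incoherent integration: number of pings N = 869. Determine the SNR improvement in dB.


Gain = 5*log10(869) = 14.7

14.7 dB


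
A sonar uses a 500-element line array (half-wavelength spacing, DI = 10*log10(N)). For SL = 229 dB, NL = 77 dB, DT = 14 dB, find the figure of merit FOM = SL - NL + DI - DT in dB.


164.99 dB


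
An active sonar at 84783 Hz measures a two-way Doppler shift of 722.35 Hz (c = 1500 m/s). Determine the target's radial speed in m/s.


From fd = 2*f*v/c, v = c*fd/(2*f) = 1500 * 722.35 / (2*84783) = 6.39

6.39 m/s


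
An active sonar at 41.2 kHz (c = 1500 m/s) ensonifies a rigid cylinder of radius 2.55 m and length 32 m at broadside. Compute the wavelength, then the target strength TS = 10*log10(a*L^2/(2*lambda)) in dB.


Step 1: lambda = c/f = 1500/41200 = 0.03641 m
Step 2: TS = 10*log10(a*L^2/(2*lambda)) = 10*log10(2.55*32^2/(2*0.03641)) = 45.55

45.55 dB


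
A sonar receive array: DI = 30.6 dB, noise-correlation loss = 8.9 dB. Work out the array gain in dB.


AG = DI - L_corr = 30.6 - 8.9 = 21.7

21.7 dB


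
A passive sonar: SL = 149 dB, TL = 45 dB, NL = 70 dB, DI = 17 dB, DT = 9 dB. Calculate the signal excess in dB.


SE = SL - TL - NL + DI - DT = 149 - 45 - 70 + 17 - 9 = 42

42 dB


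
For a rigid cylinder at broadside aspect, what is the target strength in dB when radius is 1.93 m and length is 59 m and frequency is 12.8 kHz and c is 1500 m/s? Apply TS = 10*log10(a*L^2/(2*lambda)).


lambda = 1500/12800 = 0.11719 m
TS = 10*log10(1.93*59^2/(2*0.11719)) = 44.57

44.57 dB


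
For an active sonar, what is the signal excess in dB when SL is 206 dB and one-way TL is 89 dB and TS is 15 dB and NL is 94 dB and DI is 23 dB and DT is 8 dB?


SE = SL - 2*TL + TS - NL + DI - DT = 206 - 2*89 + (15) - 94 + 23 - 8 = -36

-36 dB


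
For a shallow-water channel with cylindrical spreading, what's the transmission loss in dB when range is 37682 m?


TL = 10*log10(37682) = 45.76

45.76 dB


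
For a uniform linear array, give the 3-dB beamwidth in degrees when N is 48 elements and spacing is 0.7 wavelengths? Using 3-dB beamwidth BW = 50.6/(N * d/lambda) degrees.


BW = 50.6 / (48 * 0.7) = 50.6 / 33.6 = 1.51

1.51 deg


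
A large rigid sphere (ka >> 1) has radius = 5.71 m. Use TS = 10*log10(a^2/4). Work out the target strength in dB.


TS = 10*log10(5.71^2 / 4) = 10*log10(8.151025) = 9.11

9.11 dB


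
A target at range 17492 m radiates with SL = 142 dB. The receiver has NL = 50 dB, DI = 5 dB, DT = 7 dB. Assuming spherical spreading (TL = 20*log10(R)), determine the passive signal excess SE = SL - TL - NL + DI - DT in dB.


Step 1: TL = 20*log10(17492) = 84.86 dB
Step 2: SE = 142 - 84.86 - 50 + 5 - 7 = 5.14

5.14 dB


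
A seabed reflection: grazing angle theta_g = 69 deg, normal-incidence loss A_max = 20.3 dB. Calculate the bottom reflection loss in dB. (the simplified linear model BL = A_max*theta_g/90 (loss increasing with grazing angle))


BL = A_max * theta_g / 90 = 20.3 * 69 / 90 = 15.56

15.56 dB


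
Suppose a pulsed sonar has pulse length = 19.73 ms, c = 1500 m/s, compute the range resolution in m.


14.7975 m


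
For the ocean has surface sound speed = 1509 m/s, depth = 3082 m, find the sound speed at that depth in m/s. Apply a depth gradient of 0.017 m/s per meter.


1561.394 m/s


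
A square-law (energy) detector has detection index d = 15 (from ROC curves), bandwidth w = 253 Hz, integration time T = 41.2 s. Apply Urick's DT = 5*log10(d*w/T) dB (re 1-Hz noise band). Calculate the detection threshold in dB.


DT = 5*log10(d*w/T) = 5*log10(15 * 253 / 41.2) = 5*log10(92.11) = 9.82

9.82 dB


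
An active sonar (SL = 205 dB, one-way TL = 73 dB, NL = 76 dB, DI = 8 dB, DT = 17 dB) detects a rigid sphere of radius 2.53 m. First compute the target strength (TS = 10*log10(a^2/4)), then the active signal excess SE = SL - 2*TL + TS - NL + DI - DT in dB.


Step 1: TS = 10*log10(2.53^2/4) = 2.04 dB
Step 2: SE = SL - 2*TL + TS - NL + DI - DT = 205 - 2*73 + (2.04) - 76 + 8 - 17 = -23.96

-23.96 dB


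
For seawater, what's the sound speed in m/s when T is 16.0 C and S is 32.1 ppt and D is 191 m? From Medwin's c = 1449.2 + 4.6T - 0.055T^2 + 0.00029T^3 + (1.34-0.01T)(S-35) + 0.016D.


c = 1449.2 + 4.6*16.0 - 0.055*16.0^2 + 0.00029*16.0^3 + (1.34 - 0.01*16.0)*(32.1 - 35) + 0.016*191 = 1509.54

1509.54 m/s


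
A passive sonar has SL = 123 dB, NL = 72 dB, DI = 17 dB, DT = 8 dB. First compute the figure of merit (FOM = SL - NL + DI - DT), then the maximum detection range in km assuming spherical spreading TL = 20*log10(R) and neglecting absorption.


Step 1: FOM = SL - NL + DI - DT = 123 - 72 + 17 - 8 = 60 dB
Step 2: at max range FOM = TL = 20*log10(R), so R = 10^(60/20) = 1000.0 m = 1.0 km

1.0 km


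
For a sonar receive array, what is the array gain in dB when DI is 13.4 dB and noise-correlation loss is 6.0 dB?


AG = DI - L_corr = 13.4 - 6.0 = 7.4

7.4 dB


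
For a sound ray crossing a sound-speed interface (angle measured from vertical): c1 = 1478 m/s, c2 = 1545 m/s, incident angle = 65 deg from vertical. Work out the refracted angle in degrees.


sin(theta2) = (c2/c1)*sin(theta1) = (1545/1478)*sin(65 deg) = 0.94739
theta2 = arcsin(0.94739) = 71.33

71.33 deg


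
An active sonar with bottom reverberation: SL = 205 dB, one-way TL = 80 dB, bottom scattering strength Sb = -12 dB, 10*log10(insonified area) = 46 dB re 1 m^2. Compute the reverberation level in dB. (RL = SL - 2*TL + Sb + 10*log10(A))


RL = SL - 2*TL + Sb + 10*log10(A) = 205 - 2*80 + (-12) + 46 = 79

79 dB


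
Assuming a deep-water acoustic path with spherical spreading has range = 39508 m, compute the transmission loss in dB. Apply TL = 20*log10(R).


TL = 20*log10(39508) = 91.93

91.93 dB


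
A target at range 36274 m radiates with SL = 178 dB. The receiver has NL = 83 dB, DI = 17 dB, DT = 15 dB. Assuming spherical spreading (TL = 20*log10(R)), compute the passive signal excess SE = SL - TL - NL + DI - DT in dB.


Step 1: TL = 20*log10(36274) = 91.19 dB
Step 2: SE = 178 - 91.19 - 83 + 17 - 15 = 5.81

5.81 dB


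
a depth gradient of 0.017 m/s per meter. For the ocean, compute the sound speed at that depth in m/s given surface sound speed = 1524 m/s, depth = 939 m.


c = 1524 + 0.017 * 939 = 1539.963

1539.963 m/s


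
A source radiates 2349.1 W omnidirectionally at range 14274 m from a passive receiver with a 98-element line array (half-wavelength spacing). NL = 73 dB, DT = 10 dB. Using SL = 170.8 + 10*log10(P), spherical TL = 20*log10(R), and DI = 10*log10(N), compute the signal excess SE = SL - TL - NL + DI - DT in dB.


Step 1: SL = 170.8 + 10*log10(2349.1) = 204.51 dB
Step 2: TL = 20*log10(14274) = 83.09 dB
Step 3: DI = 10*log10(98) = 19.91 dB
Step 4: SE = SL - TL - NL + DI - DT = 204.51 - 83.09 - 73 + 19.91 - 10 = 58.33

58.33 dB


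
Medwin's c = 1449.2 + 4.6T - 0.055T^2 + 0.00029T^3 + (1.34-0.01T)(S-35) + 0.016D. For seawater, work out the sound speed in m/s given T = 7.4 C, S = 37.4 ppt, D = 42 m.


c = 1449.2 + 4.6*7.4 - 0.055*7.4^2 + 0.00029*7.4^3 + (1.34 - 0.01*7.4)*(37.4 - 35) + 0.016*42 = 1484.06

1484.06 m/s


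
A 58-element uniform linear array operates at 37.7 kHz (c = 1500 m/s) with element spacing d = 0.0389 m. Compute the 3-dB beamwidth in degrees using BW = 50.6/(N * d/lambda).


Step 1: lambda = 1500/37700 = 0.03979 m
Step 2: d/lambda = 0.0389/0.03979 = 0.9776
Step 3: BW = 50.6/(N * d/lambda) = 50.6/(58 * 0.9776) = 0.89

0.89 deg


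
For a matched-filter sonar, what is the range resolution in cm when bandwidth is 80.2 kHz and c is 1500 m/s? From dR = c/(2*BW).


0.94 cm


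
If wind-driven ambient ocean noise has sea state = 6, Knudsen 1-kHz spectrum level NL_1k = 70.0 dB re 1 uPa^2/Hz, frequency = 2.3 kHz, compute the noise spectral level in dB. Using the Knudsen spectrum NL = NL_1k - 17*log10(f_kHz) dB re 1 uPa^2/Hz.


NL = NL_1k - 17*log10(f_kHz) = 70.0 - 17*log10(2.3) = 70.0 - (6.15) = 63.85

63.85 dB


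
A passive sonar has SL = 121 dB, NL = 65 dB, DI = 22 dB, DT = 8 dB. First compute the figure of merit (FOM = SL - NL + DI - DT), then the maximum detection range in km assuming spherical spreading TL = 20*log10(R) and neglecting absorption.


Step 1: FOM = SL - NL + DI - DT = 121 - 65 + 22 - 8 = 70 dB
Step 2: at max range FOM = TL = 20*log10(R), so R = 10^(70/20) = 3162.28 m = 3.16 km

3.16 km


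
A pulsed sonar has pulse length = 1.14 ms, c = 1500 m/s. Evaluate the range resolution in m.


0.855 m


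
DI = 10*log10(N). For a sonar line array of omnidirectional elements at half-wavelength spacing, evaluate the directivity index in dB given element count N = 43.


16.33 dB


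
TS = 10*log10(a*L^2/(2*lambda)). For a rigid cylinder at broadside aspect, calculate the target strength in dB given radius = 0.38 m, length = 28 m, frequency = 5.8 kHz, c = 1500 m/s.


lambda = 1500/5800 = 0.25862 m
TS = 10*log10(0.38*28^2/(2*0.25862)) = 27.6

27.6 dB


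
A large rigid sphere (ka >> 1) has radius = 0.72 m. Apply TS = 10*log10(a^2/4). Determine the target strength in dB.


-8.87 dB


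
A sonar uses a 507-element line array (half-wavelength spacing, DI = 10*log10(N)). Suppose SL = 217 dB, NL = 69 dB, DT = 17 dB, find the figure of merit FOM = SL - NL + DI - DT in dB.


Step 1: DI = 10*log10(507) = 27.05 dB
Step 2: FOM = SL - NL + DI - DT = 217 - 69 + 27.05 - 17 = 158.05

158.05 dB


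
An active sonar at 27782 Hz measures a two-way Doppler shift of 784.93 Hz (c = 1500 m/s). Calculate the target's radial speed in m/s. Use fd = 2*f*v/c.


From fd = 2*f*v/c, v = c*fd/(2*f) = 1500 * 784.93 / (2*27782) = 21.19

21.19 m/s


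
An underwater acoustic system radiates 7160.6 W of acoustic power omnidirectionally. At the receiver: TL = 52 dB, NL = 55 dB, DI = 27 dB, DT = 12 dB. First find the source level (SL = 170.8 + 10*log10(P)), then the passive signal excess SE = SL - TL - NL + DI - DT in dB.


Step 1: SL = 170.8 + 10*log10(7160.6) = 209.35 dB
Step 2: SE = SL - TL - NL + DI - DT = 209.35 - 52 - 55 + 27 - 12 = 117.35

117.35 dB


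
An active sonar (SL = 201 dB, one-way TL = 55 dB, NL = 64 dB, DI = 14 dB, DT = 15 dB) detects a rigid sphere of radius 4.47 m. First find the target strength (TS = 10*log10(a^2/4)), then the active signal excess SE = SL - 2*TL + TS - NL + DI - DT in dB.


Step 1: TS = 10*log10(4.47^2/4) = 6.99 dB
Step 2: SE = SL - 2*TL + TS - NL + DI - DT = 201 - 2*55 + (6.99) - 64 + 14 - 15 = 32.99

32.99 dB


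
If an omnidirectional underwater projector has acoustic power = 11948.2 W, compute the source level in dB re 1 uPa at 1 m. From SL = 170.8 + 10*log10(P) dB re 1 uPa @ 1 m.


211.57 dB


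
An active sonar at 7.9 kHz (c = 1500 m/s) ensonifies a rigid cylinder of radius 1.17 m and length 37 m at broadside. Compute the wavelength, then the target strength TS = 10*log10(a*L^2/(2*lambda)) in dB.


Step 1: lambda = c/f = 1500/7900 = 0.18987 m
Step 2: TS = 10*log10(a*L^2/(2*lambda)) = 10*log10(1.17*37^2/(2*0.18987)) = 36.25

36.25 dB


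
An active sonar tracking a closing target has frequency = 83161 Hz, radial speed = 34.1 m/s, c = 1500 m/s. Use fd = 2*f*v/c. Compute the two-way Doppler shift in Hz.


fd = 2*f*v/c = 2 * 83161 * 34.1 / 1500 = 3781.05

3781.05 Hz


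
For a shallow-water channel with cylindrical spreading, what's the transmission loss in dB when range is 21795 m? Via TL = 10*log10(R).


TL = 10*log10(21795) = 43.38

43.38 dB


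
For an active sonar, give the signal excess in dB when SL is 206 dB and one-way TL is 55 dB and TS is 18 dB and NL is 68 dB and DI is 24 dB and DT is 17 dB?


53 dB


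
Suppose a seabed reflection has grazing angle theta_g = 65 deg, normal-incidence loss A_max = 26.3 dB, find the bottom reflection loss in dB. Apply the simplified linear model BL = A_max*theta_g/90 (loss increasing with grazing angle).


18.99 dB


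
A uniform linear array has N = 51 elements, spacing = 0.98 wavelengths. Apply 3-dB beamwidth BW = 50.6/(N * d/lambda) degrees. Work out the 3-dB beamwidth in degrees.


BW = 50.6 / (51 * 0.98) = 50.6 / 49.98 = 1.01

1.01 deg


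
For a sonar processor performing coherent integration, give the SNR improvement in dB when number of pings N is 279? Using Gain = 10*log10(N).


24.46 dB


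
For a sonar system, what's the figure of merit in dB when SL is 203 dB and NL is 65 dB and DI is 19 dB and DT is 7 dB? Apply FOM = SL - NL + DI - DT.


FOM = SL - NL + DI - DT = 203 - 65 + 19 - 7 = 150

150 dB


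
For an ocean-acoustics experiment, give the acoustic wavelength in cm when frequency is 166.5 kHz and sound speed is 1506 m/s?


lambda = c/f = 1506 / 166500 = 0.009 m = 0.9 cm

0.9 cm


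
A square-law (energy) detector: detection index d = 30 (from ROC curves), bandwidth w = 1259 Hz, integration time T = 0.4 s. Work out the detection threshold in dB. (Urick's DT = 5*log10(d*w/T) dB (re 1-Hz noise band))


DT = 5*log10(d*w/T) = 5*log10(30 * 1259 / 0.4) = 5*log10(94425.0) = 24.88

24.88 dB


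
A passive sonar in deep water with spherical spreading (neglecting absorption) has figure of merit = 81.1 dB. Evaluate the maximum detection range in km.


At max range FOM = TL, so 20*log10(R) = 81.1
R = 10^(81.1/20) = 11350.11 m = 11.35 km

11.35 km


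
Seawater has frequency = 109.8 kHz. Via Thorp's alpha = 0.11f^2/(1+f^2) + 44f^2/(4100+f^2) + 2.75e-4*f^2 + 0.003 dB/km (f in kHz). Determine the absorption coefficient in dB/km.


f^2 = 12056.04
alpha = 0.11*12056.04/(1+12056.04) + 44*12056.04/(4100+12056.04) + 2.75e-4*12056.04 + 0.003 = 36.262

36.262 dB/km


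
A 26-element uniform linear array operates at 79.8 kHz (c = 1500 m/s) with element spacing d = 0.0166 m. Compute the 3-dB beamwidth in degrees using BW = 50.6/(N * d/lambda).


Step 1: lambda = 1500/79800 = 0.0188 m
Step 2: d/lambda = 0.0166/0.0188 = 0.883
Step 3: BW = 50.6/(N * d/lambda) = 50.6/(26 * 0.883) = 2.2

2.2 deg


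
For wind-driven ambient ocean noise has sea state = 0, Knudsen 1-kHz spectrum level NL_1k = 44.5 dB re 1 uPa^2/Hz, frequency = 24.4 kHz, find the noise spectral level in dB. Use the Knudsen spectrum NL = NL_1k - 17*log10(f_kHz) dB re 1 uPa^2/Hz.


20.91 dB


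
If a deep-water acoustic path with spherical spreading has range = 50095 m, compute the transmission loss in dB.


TL = 20*log10(50095) = 94.0

94.0 dB


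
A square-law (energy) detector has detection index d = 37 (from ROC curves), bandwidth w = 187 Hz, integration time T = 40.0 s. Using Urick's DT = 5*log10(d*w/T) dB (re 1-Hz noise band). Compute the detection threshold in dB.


DT = 5*log10(d*w/T) = 5*log10(37 * 187 / 40.0) = 5*log10(172.97) = 11.19

11.19 dB


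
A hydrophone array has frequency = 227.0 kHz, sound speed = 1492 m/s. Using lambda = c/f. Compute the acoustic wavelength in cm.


0.66 cm


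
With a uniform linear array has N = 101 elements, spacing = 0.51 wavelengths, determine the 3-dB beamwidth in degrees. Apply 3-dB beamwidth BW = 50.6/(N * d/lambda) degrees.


BW = 50.6 / (101 * 0.51) = 50.6 / 51.51 = 0.98

0.98 deg


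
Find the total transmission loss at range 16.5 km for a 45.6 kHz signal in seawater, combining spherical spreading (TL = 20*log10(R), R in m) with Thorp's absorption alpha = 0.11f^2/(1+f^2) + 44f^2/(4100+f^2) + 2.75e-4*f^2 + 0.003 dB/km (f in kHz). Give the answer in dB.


339.95 dB


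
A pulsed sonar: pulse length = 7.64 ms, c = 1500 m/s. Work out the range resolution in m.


dR = c*tau/2 = 1500 * 7.64e-3 / 2 = 5.73

5.73 m


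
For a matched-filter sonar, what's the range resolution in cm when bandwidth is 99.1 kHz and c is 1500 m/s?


0.76 cm


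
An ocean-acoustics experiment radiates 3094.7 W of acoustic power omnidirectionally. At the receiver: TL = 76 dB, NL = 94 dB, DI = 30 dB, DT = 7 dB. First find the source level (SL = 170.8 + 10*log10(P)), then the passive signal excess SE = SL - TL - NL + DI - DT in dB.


Step 1: SL = 170.8 + 10*log10(3094.7) = 205.71 dB
Step 2: SE = SL - TL - NL + DI - DT = 205.71 - 76 - 94 + 30 - 7 = 58.71

58.71 dB


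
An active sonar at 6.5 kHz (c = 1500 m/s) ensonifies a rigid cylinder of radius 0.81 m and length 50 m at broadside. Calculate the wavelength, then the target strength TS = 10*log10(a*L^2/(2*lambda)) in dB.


Step 1: lambda = c/f = 1500/6500 = 0.23077 m
Step 2: TS = 10*log10(a*L^2/(2*lambda)) = 10*log10(0.81*50^2/(2*0.23077)) = 36.42

36.42 dB


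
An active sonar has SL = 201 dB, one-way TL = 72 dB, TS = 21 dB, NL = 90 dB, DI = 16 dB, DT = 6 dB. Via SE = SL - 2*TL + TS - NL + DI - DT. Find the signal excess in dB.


SE = SL - 2*TL + TS - NL + DI - DT = 201 - 2*72 + (21) - 90 + 16 - 6 = -2

-2 dB


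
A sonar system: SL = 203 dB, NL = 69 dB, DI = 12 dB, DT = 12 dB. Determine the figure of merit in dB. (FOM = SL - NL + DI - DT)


FOM = SL - NL + DI - DT = 203 - 69 + 12 - 12 = 134

134 dB


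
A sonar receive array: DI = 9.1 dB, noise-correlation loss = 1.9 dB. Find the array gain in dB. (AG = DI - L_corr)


AG = DI - L_corr = 9.1 - 1.9 = 7.2

7.2 dB


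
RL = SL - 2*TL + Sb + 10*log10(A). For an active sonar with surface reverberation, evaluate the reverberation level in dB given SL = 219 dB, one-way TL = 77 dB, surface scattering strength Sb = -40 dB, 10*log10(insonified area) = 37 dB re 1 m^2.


RL = SL - 2*TL + Sb + 10*log10(A) = 219 - 2*77 + (-40) + 37 = 62

62 dB


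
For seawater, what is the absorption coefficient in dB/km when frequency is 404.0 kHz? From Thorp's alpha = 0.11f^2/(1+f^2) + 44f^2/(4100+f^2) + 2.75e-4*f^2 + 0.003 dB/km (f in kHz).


87.919 dB/km


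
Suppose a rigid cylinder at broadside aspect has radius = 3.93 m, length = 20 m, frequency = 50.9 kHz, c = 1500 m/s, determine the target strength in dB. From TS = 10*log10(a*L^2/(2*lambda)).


44.26 dB


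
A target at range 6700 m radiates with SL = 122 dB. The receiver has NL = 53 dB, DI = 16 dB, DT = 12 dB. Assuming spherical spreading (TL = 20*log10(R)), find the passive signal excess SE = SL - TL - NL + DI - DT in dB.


Step 1: TL = 20*log10(6700) = 76.52 dB
Step 2: SE = 122 - 76.52 - 53 + 16 - 12 = -3.52

-3.52 dB


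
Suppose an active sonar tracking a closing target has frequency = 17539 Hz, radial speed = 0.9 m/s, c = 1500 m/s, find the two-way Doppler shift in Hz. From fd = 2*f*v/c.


fd = 2*f*v/c = 2 * 17539 * 0.9 / 1500 = 21.05

21.05 Hz


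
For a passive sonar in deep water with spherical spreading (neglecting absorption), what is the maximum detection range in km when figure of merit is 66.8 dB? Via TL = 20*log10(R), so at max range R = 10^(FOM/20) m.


At max range FOM = TL, so 20*log10(R) = 66.8
R = 10^(66.8/20) = 2187.76 m = 2.19 km

2.19 km


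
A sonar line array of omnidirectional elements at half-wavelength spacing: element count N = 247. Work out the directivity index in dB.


DI = 10*log10(247) = 23.93

23.93 dB


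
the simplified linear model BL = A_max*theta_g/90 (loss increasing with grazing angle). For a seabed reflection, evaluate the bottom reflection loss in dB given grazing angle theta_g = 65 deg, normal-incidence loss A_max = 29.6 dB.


BL = A_max * theta_g / 90 = 29.6 * 65 / 90 = 21.38

21.38 dB


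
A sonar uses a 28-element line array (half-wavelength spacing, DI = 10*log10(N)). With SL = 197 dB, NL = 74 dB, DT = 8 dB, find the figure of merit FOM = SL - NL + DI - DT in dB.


129.47 dB


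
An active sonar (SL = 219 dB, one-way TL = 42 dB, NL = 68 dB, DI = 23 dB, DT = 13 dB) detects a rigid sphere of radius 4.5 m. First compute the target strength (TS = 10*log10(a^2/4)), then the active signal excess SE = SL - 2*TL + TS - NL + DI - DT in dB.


Step 1: TS = 10*log10(4.5^2/4) = 7.04 dB
Step 2: SE = SL - 2*TL + TS - NL + DI - DT = 219 - 2*42 + (7.04) - 68 + 23 - 13 = 84.04

84.04 dB


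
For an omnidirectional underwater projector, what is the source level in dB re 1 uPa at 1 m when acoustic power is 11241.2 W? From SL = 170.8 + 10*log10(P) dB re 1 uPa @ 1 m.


SL = 170.8 + 10*log10(11241.2) = 170.8 + 40.51 = 211.31

211.31 dB


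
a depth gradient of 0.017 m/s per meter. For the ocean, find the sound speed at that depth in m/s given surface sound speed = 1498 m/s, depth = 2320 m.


c = 1498 + 0.017 * 2320 = 1537.44

1537.44 m/s


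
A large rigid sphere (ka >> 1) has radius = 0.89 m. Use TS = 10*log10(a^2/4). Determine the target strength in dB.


-7.03 dB


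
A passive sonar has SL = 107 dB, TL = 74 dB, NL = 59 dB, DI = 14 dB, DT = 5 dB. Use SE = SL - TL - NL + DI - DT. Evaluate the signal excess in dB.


SE = SL - TL - NL + DI - DT = 107 - 74 - 59 + 14 - 5 = -17

-17 dB


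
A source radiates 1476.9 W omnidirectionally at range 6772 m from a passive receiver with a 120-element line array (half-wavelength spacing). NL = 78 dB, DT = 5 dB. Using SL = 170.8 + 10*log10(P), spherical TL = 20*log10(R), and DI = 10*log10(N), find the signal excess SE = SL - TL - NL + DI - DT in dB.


Step 1: SL = 170.8 + 10*log10(1476.9) = 202.49 dB
Step 2: TL = 20*log10(6772) = 76.61 dB
Step 3: DI = 10*log10(120) = 20.79 dB
Step 4: SE = SL - TL - NL + DI - DT = 202.49 - 76.61 - 78 + 20.79 - 5 = 63.67

63.67 dB


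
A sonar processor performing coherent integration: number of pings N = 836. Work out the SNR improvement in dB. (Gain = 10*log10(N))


Gain = 10*log10(836) = 29.22

29.22 dB


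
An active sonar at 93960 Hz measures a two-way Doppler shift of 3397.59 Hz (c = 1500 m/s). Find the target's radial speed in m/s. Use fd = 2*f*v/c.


From fd = 2*f*v/c, v = c*fd/(2*f) = 1500 * 3397.59 / (2*93960) = 27.12

27.12 m/s


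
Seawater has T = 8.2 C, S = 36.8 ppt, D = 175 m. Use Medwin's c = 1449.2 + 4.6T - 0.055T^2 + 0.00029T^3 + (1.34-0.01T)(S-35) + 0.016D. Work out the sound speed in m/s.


c = 1449.2 + 4.6*8.2 - 0.055*8.2^2 + 0.00029*8.2^3 + (1.34 - 0.01*8.2)*(36.8 - 35) + 0.016*175 = 1488.45

1488.45 m/s


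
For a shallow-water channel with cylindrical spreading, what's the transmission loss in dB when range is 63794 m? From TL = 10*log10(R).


TL = 10*log10(63794) = 48.05

48.05 dB


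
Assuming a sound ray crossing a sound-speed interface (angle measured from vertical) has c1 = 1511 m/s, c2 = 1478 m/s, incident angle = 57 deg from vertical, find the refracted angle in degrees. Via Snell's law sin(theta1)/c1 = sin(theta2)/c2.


sin(theta2) = (c2/c1)*sin(theta1) = (1478/1511)*sin(57 deg) = 0.82035
theta2 = arcsin(0.82035) = 55.12

55.12 deg


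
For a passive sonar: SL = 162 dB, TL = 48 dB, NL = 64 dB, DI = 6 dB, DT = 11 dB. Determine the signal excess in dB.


SE = SL - TL - NL + DI - DT = 162 - 48 - 64 + 6 - 11 = 45

45 dB


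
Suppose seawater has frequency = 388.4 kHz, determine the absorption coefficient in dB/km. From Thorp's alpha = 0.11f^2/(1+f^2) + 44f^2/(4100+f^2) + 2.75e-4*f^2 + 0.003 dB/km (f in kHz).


84.434 dB/km


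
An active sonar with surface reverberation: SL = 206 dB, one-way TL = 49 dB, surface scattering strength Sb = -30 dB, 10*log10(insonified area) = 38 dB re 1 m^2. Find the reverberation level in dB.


116 dB


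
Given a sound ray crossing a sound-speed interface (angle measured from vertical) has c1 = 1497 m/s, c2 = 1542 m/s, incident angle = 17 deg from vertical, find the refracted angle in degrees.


17.53 deg


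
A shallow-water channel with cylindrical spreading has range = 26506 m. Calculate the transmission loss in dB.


TL = 10*log10(26506) = 44.23

44.23 dB


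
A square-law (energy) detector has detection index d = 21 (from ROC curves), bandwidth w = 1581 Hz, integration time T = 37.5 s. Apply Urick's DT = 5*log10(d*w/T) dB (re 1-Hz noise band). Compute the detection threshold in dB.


DT = 5*log10(d*w/T) = 5*log10(21 * 1581 / 37.5) = 5*log10(885.36) = 14.74

14.74 dB


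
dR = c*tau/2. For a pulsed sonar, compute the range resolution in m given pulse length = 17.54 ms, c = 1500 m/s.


dR = c*tau/2 = 1500 * 17.54e-3 / 2 = 13.155

13.155 m


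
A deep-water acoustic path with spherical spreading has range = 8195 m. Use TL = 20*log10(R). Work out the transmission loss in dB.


78.27 dB


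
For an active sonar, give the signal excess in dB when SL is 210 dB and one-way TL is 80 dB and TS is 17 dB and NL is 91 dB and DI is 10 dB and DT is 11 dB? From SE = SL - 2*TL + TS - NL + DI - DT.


SE = SL - 2*TL + TS - NL + DI - DT = 210 - 2*80 + (17) - 91 + 10 - 11 = -25

-25 dB


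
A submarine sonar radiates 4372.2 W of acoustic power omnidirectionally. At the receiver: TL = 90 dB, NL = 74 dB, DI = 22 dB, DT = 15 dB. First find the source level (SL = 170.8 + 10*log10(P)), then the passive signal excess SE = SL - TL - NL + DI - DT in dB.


Step 1: SL = 170.8 + 10*log10(4372.2) = 207.21 dB
Step 2: SE = SL - TL - NL + DI - DT = 207.21 - 90 - 74 + 22 - 15 = 50.21

50.21 dB


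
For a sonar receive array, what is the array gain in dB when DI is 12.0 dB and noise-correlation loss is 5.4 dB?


AG = DI - L_corr = 12.0 - 5.4 = 6.6

6.6 dB


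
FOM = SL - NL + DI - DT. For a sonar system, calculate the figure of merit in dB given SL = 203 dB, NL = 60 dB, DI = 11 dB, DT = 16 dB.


FOM = SL - NL + DI - DT = 203 - 60 + 11 - 16 = 138

138 dB


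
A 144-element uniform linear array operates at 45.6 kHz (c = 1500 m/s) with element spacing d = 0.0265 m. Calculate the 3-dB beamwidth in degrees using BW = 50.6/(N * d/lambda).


Step 1: lambda = 1500/45600 = 0.03289 m
Step 2: d/lambda = 0.0265/0.03289 = 0.8057
Step 3: BW = 50.6/(N * d/lambda) = 50.6/(144 * 0.8057) = 0.44

0.44 deg


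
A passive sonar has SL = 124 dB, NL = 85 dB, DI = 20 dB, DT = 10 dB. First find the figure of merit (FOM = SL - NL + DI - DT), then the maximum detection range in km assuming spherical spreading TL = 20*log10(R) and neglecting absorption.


Step 1: FOM = SL - NL + DI - DT = 124 - 85 + 20 - 10 = 49 dB
Step 2: at max range FOM = TL = 20*log10(R), so R = 10^(49/20) = 281.84 m = 0.28 km

0.28 km


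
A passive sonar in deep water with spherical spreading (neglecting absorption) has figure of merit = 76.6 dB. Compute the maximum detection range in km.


At max range FOM = TL, so 20*log10(R) = 76.6
R = 10^(76.6/20) = 6760.83 m = 6.76 km

6.76 km


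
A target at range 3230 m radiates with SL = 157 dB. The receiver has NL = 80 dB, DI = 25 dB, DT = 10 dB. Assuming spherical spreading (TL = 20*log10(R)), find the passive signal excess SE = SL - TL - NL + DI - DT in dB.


Step 1: TL = 20*log10(3230) = 70.18 dB
Step 2: SE = 157 - 70.18 - 80 + 25 - 10 = 21.82

21.82 dB


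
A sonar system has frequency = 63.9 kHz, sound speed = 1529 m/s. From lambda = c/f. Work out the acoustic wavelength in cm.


lambda = c/f = 1529 / 63900 = 0.0239 m = 2.39 cm

2.39 cm


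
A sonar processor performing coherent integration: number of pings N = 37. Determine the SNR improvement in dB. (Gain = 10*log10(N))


15.68 dB


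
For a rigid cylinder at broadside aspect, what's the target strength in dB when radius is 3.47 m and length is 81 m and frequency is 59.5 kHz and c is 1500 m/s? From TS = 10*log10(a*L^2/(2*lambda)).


56.55 dB


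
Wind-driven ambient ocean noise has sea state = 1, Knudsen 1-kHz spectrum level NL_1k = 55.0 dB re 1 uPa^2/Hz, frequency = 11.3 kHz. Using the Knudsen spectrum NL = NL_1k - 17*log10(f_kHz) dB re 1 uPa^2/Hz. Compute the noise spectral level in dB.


NL = NL_1k - 17*log10(f_kHz) = 55.0 - 17*log10(11.3) = 55.0 - (17.9) = 37.1

37.1 dB


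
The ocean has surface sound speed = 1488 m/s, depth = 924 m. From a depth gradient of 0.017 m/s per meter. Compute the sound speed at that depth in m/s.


1503.708 m/s


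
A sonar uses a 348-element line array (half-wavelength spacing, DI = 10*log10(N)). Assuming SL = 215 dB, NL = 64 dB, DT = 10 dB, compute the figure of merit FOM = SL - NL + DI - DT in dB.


166.42 dB


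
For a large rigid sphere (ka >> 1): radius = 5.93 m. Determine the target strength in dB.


TS = 10*log10(5.93^2 / 4) = 10*log10(8.791225) = 9.44

9.44 dB


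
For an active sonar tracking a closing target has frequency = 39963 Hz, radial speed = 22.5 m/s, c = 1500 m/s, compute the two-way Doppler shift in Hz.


fd = 2*f*v/c = 2 * 39963 * 22.5 / 1500 = 1198.89

1198.89 Hz


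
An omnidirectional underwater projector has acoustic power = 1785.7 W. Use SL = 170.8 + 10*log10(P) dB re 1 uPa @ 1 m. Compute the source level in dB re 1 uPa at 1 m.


SL = 170.8 + 10*log10(1785.7) = 170.8 + 32.52 = 203.32

203.32 dB


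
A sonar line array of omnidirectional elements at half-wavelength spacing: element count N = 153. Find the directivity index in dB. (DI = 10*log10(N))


DI = 10*log10(153) = 21.85

21.85 dB


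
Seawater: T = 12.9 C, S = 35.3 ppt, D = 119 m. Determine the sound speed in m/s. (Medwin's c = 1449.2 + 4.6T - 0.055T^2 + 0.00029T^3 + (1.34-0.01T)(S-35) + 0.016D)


1502.28 m/s


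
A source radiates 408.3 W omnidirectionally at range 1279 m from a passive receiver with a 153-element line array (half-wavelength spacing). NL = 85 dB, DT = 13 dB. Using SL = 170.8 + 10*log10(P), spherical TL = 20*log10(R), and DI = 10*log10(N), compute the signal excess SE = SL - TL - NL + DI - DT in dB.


Step 1: SL = 170.8 + 10*log10(408.3) = 196.91 dB
Step 2: TL = 20*log10(1279) = 62.14 dB
Step 3: DI = 10*log10(153) = 21.85 dB
Step 4: SE = SL - TL - NL + DI - DT = 196.91 - 62.14 - 85 + 21.85 - 13 = 58.62

58.62 dB


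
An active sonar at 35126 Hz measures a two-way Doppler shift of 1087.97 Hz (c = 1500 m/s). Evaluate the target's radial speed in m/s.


From fd = 2*f*v/c, v = c*fd/(2*f) = 1500 * 1087.97 / (2*35126) = 23.23

23.23 m/s


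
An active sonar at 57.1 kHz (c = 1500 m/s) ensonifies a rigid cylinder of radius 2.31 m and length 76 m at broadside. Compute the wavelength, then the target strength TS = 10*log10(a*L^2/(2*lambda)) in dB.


Step 1: lambda = c/f = 1500/57100 = 0.02627 m
Step 2: TS = 10*log10(a*L^2/(2*lambda)) = 10*log10(2.31*76^2/(2*0.02627)) = 54.05

54.05 dB


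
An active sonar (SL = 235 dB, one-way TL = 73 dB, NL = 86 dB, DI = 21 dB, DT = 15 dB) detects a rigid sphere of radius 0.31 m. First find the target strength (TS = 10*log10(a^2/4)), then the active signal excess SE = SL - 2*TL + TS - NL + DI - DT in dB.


Step 1: TS = 10*log10(0.31^2/4) = -16.19 dB
Step 2: SE = SL - 2*TL + TS - NL + DI - DT = 235 - 2*73 + (-16.19) - 86 + 21 - 15 = -7.19

-7.19 dB


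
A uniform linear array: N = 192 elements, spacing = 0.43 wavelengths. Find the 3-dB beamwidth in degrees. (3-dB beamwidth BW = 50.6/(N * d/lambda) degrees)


BW = 50.6 / (192 * 0.43) = 50.6 / 82.56 = 0.61

0.61 deg


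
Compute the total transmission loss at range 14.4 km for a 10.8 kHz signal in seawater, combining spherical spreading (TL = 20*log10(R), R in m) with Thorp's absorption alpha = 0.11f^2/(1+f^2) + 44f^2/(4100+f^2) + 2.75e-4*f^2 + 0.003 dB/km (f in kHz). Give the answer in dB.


102.77 dB


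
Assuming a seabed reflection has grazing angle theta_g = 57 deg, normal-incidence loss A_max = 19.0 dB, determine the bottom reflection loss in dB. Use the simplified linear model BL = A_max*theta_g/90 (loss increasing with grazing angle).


BL = A_max * theta_g / 90 = 19.0 * 57 / 90 = 12.03

12.03 dB


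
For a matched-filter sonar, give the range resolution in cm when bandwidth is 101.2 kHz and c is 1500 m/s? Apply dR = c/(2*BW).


dR = c/(2*BW) = 1500 / (2 * 101.2e3) = 0.0074 m = 0.74 cm

0.74 cm
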